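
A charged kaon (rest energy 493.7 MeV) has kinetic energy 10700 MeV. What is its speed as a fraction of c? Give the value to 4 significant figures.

β ≈ 0.9990

γ = 1 + K/(m₀c²) = 1 + 10700/493.7 = 22.6731
β = √(1 − 1/γ²) = 0.9990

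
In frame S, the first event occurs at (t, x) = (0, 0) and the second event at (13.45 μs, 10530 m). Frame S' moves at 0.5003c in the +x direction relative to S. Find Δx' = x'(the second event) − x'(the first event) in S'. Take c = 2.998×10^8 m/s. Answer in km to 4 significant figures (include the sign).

γ = 1/√(1 − 0.5003²) = 1.15493
Δx' = γ(Δx − vΔt) = 1.15493 × (10530 m − 0.5003×(2.998×10^8 m/s)×13.45×10^-6 s)
= 1.15493 × (8512.64 m) = 9.832 km

Δx' ≈ 9.832 km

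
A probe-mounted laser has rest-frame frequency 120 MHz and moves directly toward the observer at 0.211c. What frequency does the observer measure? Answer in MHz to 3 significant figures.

f_obs ≈ 149 MHz

Relativistic Doppler: f_obs = f_src √((1+β)/(1−β))
= 120 × √(1.2110/0.78900) = 120 × 1.2389 = 149 MHz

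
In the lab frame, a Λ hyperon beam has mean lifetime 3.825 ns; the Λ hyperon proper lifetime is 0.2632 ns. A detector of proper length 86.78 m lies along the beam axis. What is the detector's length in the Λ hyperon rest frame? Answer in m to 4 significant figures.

L ≈ 5.971 m

Time dilation ⇒ γ = Δt/τ₀ = 3.825/0.2632 = 14.5327
Length contraction: L = L₀/γ = 86.78/14.5327 = 5.971 m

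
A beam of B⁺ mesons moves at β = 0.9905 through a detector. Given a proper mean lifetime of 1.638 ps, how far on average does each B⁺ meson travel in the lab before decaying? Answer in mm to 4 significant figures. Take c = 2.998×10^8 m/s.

γ = 1/√(1 − 0.9905²) = 7.27205
Dilated lifetime: Δt = γτ₀ = 7.27205 × 1.638 ps = 11.9116 ps
d = vΔt = 0.9905c × 11.9116 ps = 2.96952×10^8 m/s × 1.19116×10^-11 s = 3.537 mm

d ≈ 3.537 mm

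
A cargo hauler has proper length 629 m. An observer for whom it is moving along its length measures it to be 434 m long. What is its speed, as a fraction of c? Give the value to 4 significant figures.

β ≈ 0.7238

γ = L₀/L = 629/434 = 1.44931
β = √(1 − 1/γ²) = 0.7238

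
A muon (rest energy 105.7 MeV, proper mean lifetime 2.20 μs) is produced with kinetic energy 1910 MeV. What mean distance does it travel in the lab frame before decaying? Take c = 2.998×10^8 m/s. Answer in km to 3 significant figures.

γ = 1 + K/(m₀c²) = 1 + 1910/105.7 = 19.070
β = √(1 − 1/γ²) = 0.99862
Dilated lifetime: γτ₀ = 19.070 × 2.20 μs = 41.954 μs
d = βc·γτ₀ = 0.99862 × (2.998×10^8 m/s) × 4.1954×10^-5 s = 12.6 km

d ≈ 12.6 km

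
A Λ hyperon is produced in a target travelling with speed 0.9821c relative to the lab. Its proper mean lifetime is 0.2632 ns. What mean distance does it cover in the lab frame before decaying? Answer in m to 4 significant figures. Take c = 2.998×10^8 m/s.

γ = 1/√(1 − 0.9821²) = 5.30898
Dilated lifetime: Δt = γτ₀ = 5.30898 × 0.2632 ns = 1.39732 ns
d = vΔt = 0.9821c × 1.39732 ns = 2.94434×10^8 m/s × 1.39732×10^-9 s = 0.4114 m

d ≈ 0.4114 m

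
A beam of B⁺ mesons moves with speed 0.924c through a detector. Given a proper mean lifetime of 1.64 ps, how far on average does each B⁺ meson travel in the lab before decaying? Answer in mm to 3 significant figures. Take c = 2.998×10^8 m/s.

d ≈ 1.19 mm

γ = 1/√(1 − 0.924²) = 2.6151
Dilated lifetime: Δt = γτ₀ = 2.6151 × 1.64 ps = 4.2888 ps
d = vΔt = 0.924c × 4.2888 ps = 2.7702×10^8 m/s × 4.2888×10^-12 s = 1.19 mm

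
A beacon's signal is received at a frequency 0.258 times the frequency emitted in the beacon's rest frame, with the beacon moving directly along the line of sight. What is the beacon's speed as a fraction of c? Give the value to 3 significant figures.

β ≈ 0.875

f_obs/f_src = √((1−β)/(1+β)) = 0.258  ⇒  (1−β)/(1+β) = 0.066564
β = |1 − D²|/(1 + D²) = |1 − 0.066564|/(1 + 0.066564) = 0.875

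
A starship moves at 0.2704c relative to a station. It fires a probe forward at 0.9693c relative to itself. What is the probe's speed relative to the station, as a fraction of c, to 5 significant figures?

Relativistic velocity addition: u = (u' + v)/(1 + u'v/c²)
= (0.9693 + 0.2704)/(1 + 0.9693×0.2704) = 1.2397/1.262099 = 0.98225

u ≈ 0.98225c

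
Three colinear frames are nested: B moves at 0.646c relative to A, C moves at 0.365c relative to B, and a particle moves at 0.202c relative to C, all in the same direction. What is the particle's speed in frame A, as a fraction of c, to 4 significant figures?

u ≈ 0.8754c

Compose boost 2: (0.365 + 0.646)/(1 + 0.365×0.646) = 1.011/1.23579 = 0.818100
Compose boost 3: (0.202 + 0.818100)/(1 + 0.202×0.818100) = 1.02010/1.16526 = 0.8754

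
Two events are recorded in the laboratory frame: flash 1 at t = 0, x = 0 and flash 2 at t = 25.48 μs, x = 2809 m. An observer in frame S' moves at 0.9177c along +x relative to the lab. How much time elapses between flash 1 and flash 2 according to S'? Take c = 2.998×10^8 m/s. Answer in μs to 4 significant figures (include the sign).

Δt' ≈ 42.49 μs

γ = 1/√(1 − 0.9177²) = 2.51715
Δt' = γ(Δt − vΔx/c²) = 2.51715 × (25.48 μs − 0.9177×2809 m / (2.998×10^8 m/s))
= 2.51715 × (16.8815 μs) = 42.49 μs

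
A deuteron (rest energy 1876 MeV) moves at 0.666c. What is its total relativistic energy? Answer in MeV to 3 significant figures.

E ≈ 2510 MeV

γ = 1/√(1 − 0.666²) = 1.3406
E = γm₀c² = 1.3406 × 1876 MeV = 2510 MeV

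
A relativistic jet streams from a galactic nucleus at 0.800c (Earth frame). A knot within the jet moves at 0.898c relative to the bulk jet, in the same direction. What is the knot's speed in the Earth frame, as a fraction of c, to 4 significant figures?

Relativistic velocity addition: u = (u' + v)/(1 + u'v/c²)
= (0.898 + 0.800)/(1 + 0.898×0.800) = 1.698/1.71840 = 0.9881

u ≈ 0.9881c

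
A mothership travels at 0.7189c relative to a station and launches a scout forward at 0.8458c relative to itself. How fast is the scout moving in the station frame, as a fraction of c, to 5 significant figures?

Compose boost 2: (0.8458 + 0.7189)/(1 + 0.8458×0.7189) = 1.5647/1.608046 = 0.97304

u ≈ 0.97304c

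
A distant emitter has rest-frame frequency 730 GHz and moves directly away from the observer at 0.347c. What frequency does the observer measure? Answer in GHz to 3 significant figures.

Relativistic Doppler: f_obs = f_src √((1−β)/(1+β))
= 730 × √(0.65300/1.3470) = 730 × 0.69626 = 508 GHz

f_obs ≈ 508 GHz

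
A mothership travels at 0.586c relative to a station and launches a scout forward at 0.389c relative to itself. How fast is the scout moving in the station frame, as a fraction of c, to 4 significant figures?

Compose boost 2: (0.389 + 0.586)/(1 + 0.389×0.586) = 0.9750/1.22795 = 0.7940

u ≈ 0.7940c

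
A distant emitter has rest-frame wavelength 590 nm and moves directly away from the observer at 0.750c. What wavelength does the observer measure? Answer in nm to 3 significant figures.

λ_obs ≈ 1560 nm

Relativistic Doppler: λ_obs = λ_src √((1+β)/(1−β))
= 590 × √(1.7500/0.25000) = 590 × 2.6458 = 1560 nm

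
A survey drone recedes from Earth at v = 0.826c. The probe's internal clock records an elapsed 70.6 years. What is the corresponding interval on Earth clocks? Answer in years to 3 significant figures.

γ = 1/√(1 − 0.826²) = 1.7741
Time dilation: Δt = γτ₀ = 1.7741 × 70.6 years = 125 years

Δt ≈ 125 years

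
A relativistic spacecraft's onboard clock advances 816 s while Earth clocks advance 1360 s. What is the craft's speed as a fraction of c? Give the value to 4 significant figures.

γ = Δt/τ₀ = 1360/816 = 1.66667
β = √(1 − 1/γ²) = √(1 − 1/1.66667²) = 0.8000

β ≈ 0.8000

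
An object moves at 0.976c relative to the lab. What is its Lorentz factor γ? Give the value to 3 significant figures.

γ ≈ 4.59

γ = 1/√(1 − β²) = 1/√(1 − 0.976²) = 1/√(0.047424) = 4.59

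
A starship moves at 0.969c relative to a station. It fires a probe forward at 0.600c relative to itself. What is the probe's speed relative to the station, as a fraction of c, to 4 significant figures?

u ≈ 0.9922c

Relativistic velocity addition: u = (u' + v)/(1 + u'v/c²)
= (0.600 + 0.969)/(1 + 0.600×0.969) = 1.569/1.58140 = 0.9922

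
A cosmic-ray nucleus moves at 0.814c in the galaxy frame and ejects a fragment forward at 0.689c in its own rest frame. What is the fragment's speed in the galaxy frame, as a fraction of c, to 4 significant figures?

u ≈ 0.9629c

Compose boost 2: (0.689 + 0.814)/(1 + 0.689×0.814) = 1.503/1.56085 = 0.9629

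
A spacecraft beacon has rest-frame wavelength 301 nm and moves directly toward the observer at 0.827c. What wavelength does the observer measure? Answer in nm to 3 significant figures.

Relativistic Doppler: λ_obs = λ_src √((1−β)/(1+β))
= 301 × √(0.17300/1.8270) = 301 × 0.30772 = 92.6 nm

λ_obs ≈ 92.6 nm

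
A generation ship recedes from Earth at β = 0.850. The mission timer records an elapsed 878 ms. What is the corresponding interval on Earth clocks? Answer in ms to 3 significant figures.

γ = 1/√(1 − 0.850²) = 1.8983
Time dilation: Δt = γτ₀ = 1.8983 × 878 ms = 1670 ms

Δt ≈ 1670 ms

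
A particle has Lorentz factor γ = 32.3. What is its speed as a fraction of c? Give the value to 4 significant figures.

β = √(1 − 1/γ²) = √(1 − 1/32.3²) = √(0.999041) = 0.9995

β ≈ 0.9995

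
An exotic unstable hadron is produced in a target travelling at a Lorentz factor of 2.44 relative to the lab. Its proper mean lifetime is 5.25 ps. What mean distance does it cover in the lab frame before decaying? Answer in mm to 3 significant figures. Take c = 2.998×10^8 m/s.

β = √(1 − 1/γ²) = √(1 − 1/2.44²) = 0.91216
Dilated lifetime: Δt = γτ₀ = 2.44 × 5.25 ps = 12.810 ps
d = vΔt = 0.91216c × 12.810 ps = 2.7347×10^8 m/s × 1.2810×10^-11 s = 3.50 mm

d ≈ 3.50 mm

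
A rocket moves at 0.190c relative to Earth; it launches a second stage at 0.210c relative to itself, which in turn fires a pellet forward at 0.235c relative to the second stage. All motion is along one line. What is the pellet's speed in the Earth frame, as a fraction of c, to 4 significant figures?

u ≈ 0.5683c

Compose boost 2: (0.210 + 0.190)/(1 + 0.210×0.190) = 0.4000/1.03990 = 0.384652
Compose boost 3: (0.235 + 0.384652)/(1 + 0.235×0.384652) = 0.619652/1.09039 = 0.5683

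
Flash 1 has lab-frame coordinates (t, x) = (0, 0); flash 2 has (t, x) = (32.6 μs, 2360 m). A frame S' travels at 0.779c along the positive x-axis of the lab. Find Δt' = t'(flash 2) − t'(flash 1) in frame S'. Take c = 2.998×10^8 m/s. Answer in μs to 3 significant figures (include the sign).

γ = 1/√(1 − 0.779²) = 1.5948
Δt' = γ(Δt − vΔx/c²) = 1.5948 × (32.6 μs − 0.779×2360 m / (2.998×10^8 m/s))
= 1.5948 × (26.468 μs) = 42.2 μs

Δt' ≈ 42.2 μs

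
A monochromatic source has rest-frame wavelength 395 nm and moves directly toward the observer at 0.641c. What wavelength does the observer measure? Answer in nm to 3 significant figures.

Relativistic Doppler: λ_obs = λ_src √((1−β)/(1+β))
= 395 × √(0.35900/1.6410) = 395 × 0.46773 = 185 nm

λ_obs ≈ 185 nm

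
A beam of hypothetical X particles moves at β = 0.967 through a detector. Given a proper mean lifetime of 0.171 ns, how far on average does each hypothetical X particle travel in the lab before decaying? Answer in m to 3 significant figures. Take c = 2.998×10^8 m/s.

d ≈ 0.195 m

γ = 1/√(1 − 0.967²) = 3.9250
Dilated lifetime: Δt = γτ₀ = 3.9250 × 0.171 ns = 0.67118 ns
d = vΔt = 0.967c × 0.67118 ns = 2.8991×10^8 m/s × 6.7118×10^-10 s = 0.195 m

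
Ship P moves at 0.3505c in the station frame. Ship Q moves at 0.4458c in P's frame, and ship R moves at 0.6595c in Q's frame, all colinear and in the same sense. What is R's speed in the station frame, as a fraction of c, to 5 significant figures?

Compose boost 2: (0.4458 + 0.3505)/(1 + 0.4458×0.3505) = 0.79630/1.156253 = 0.6886902
Compose boost 3: (0.6595 + 0.6886902)/(1 + 0.6595×0.6886902) = 1.348190/1.454191 = 0.92711

u ≈ 0.92711c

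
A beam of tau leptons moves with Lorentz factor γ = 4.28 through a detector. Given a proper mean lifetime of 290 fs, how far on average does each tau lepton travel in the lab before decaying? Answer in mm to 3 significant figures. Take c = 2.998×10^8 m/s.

d ≈ 0.362 mm

β = √(1 − 1/γ²) = √(1 − 1/4.28²) = 0.97232
Dilated lifetime: Δt = γτ₀ = 4.28 × 290 fs = 1241.2 fs
d = vΔt = 0.97232c × 1241.2 fs = 2.9150×10^8 m/s × 1.2412×10^-12 s = 0.362 mm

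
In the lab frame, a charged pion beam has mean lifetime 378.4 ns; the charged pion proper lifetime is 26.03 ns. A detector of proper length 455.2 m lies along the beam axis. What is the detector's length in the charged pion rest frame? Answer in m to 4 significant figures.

L ≈ 31.31 m

Time dilation ⇒ γ = Δt/τ₀ = 378.4/26.03 = 14.5371
Length contraction: L = L₀/γ = 455.2/14.5371 = 31.31 m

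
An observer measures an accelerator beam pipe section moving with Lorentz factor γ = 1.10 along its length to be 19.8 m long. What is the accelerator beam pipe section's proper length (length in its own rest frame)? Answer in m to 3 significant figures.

γ = 1.10 (given)
L₀ = γL = 1.10 × 19.8 = 21.8 m

L₀ ≈ 21.8 m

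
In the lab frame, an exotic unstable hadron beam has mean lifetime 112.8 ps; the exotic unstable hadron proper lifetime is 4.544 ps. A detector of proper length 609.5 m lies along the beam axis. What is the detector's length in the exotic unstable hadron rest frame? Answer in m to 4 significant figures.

Time dilation ⇒ γ = Δt/τ₀ = 112.8/4.544 = 24.8239
Length contraction: L = L₀/γ = 609.5/24.8239 = 24.55 m

L ≈ 24.55 m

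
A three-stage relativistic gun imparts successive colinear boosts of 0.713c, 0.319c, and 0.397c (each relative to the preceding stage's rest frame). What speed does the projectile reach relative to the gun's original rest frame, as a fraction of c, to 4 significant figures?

Compose boost 2: (0.319 + 0.713)/(1 + 0.319×0.713) = 1.032/1.22745 = 0.840769
Compose boost 3: (0.397 + 0.840769)/(1 + 0.397×0.840769) = 1.23777/1.33379 = 0.9280

u ≈ 0.9280c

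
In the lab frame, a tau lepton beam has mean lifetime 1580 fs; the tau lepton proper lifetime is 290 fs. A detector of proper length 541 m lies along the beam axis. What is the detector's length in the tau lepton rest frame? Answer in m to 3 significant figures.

Time dilation ⇒ γ = Δt/τ₀ = 1580/290 = 5.4483
Length contraction: L = L₀/γ = 541/5.4483 = 99.3 m

L ≈ 99.3 m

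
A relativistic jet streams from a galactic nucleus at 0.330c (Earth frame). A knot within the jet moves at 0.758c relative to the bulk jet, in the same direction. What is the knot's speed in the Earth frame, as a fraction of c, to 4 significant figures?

u ≈ 0.8703c

Relativistic velocity addition: u = (u' + v)/(1 + u'v/c²)
= (0.758 + 0.330)/(1 + 0.758×0.330) = 1.088/1.25014 = 0.8703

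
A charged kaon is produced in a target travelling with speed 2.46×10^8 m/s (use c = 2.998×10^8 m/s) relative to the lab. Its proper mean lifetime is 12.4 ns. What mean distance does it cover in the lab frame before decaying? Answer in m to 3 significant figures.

d ≈ 5.34 m

β = v/c = 2.46×10^8 / 2.998×10^8 = 0.82055
γ = 1/√(1 − 0.82055²) = 1.7495
Dilated lifetime: Δt = γτ₀ = 1.7495 × 12.4 ns = 21.694 ns
d = vΔt = 0.82055c × 21.694 ns = 2.4600×10^8 m/s × 2.1694×10^-8 s = 5.34 m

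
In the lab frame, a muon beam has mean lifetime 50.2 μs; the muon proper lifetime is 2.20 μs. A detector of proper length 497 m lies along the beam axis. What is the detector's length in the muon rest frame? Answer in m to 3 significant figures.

L ≈ 21.8 m

Time dilation ⇒ γ = Δt/τ₀ = 50.2/2.20 = 22.818
Length contraction: L = L₀/γ = 497/22.818 = 21.8 m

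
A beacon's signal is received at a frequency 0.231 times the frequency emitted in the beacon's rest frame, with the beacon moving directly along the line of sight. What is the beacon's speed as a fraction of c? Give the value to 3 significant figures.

β ≈ 0.899

f_obs/f_src = √((1−β)/(1+β)) = 0.231  ⇒  (1−β)/(1+β) = 0.053361
β = |1 − D²|/(1 + D²) = |1 − 0.053361|/(1 + 0.053361) = 0.899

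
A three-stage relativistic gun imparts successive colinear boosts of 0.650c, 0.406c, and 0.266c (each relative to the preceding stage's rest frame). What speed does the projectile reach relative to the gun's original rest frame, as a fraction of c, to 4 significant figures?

u ≈ 0.9012c

Compose boost 2: (0.406 + 0.650)/(1 + 0.406×0.650) = 1.056/1.26390 = 0.835509
Compose boost 3: (0.266 + 0.835509)/(1 + 0.266×0.835509) = 1.10151/1.22225 = 0.9012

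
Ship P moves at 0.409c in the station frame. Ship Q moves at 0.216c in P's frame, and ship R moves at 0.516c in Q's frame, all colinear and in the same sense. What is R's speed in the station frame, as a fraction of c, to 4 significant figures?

Compose boost 2: (0.216 + 0.409)/(1 + 0.216×0.409) = 0.6250/1.08834 = 0.574267
Compose boost 3: (0.516 + 0.574267)/(1 + 0.516×0.574267) = 1.09027/1.29632 = 0.8410

u ≈ 0.8410c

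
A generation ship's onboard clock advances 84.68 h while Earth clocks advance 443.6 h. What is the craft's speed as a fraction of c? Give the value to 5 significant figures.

γ = Δt/τ₀ = 443.6/84.68 = 5.238545
β = √(1 − 1/γ²) = √(1 − 1/5.238545²) = 0.98161

β ≈ 0.98161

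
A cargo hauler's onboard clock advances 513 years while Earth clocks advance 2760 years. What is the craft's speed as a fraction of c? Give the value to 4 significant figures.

β ≈ 0.9826

γ = Δt/τ₀ = 2760/513 = 5.38012
β = √(1 − 1/γ²) = √(1 − 1/5.38012²) = 0.9826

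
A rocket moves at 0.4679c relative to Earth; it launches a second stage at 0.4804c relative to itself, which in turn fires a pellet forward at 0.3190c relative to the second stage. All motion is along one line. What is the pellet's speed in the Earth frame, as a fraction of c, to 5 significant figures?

Compose boost 2: (0.4804 + 0.4679)/(1 + 0.4804×0.4679) = 0.94830/1.224779 = 0.7742620
Compose boost 3: (0.3190 + 0.7742620)/(1 + 0.3190×0.7742620) = 1.093262/1.246990 = 0.87672

u ≈ 0.87672c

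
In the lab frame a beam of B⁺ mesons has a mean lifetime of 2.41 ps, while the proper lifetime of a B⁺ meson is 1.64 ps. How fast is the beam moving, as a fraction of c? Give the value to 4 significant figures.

γ = Δt/τ₀ = 2.41/1.64 = 1.46951
β = √(1 − 1/γ²) = √(1 − 1/1.46951²) = 0.7328

β ≈ 0.7328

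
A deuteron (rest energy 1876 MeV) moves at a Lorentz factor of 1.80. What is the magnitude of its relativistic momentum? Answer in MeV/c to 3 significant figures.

p ≈ 2810 MeV/c

β = √(1 − 1/γ²) = √(1 − 1/1.80²) = 0.83148
p = γβm₀c = 1.80 × 0.83148 × 1876 MeV/c = 2810 MeV/c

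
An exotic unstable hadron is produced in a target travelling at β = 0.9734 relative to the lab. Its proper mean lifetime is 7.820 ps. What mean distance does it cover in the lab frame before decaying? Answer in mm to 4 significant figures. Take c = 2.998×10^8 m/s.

d ≈ 9.961 mm

γ = 1/√(1 − 0.9734²) = 4.36467
Dilated lifetime: Δt = γτ₀ = 4.36467 × 7.820 ps = 34.1317 ps
d = vΔt = 0.9734c × 34.1317 ps = 2.91825×10^8 m/s × 3.41317×10^-11 s = 9.961 mm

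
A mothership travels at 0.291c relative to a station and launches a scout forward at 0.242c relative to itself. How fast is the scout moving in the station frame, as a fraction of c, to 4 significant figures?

Compose boost 2: (0.242 + 0.291)/(1 + 0.242×0.291) = 0.5330/1.07042 = 0.4979

u ≈ 0.4979c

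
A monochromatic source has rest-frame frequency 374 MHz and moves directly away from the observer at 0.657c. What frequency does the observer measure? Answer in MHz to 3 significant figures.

f_obs ≈ 170 MHz

Relativistic Doppler: f_obs = f_src √((1−β)/(1+β))
= 374 × √(0.34300/1.6570) = 374 × 0.45497 = 170 MHz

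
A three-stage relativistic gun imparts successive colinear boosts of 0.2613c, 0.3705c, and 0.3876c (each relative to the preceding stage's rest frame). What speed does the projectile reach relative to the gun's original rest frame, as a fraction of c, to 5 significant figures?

Compose boost 2: (0.3705 + 0.2613)/(1 + 0.3705×0.2613) = 0.63180/1.096812 = 0.5760333
Compose boost 3: (0.3876 + 0.5760333)/(1 + 0.3876×0.5760333) = 0.9636333/1.223270 = 0.78775

u ≈ 0.78775c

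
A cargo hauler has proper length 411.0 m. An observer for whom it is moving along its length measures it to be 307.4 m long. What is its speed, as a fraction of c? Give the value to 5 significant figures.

γ = L₀/L = 411.0/307.4 = 1.337020
β = √(1 − 1/γ²) = 0.66378

β ≈ 0.66378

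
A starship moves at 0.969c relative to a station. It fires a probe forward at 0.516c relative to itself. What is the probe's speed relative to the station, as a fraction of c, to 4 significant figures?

u ≈ 0.9900c

Relativistic velocity addition: u = (u' + v)/(1 + u'v/c²)
= (0.516 + 0.969)/(1 + 0.516×0.969) = 1.485/1.50000 = 0.9900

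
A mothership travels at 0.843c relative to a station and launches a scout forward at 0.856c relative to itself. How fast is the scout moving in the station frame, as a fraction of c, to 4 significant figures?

Compose boost 2: (0.856 + 0.843)/(1 + 0.856×0.843) = 1.699/1.72161 = 0.9869

u ≈ 0.9869c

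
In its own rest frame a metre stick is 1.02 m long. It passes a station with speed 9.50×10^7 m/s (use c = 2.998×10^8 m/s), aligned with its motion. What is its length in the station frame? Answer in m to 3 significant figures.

β = v/c = 9.50×10^7 / 2.998×10^8 = 0.31688
γ = 1/√(1 − 0.31688²) = 1.0543
Length contraction: L = L₀/γ = 1.02/1.0543 = 0.967 m

L ≈ 0.967 m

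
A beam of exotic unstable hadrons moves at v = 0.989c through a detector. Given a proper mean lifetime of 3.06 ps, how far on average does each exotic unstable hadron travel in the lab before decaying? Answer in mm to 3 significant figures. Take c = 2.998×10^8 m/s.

d ≈ 6.13 mm

γ = 1/√(1 − 0.989²) = 6.7606
Dilated lifetime: Δt = γτ₀ = 6.7606 × 3.06 ps = 20.687 ps
d = vΔt = 0.989c × 20.687 ps = 2.9650×10^8 m/s × 2.0687×10^-11 s = 6.13 mm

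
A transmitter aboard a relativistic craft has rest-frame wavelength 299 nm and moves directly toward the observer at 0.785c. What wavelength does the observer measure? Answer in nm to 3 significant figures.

Relativistic Doppler: λ_obs = λ_src √((1−β)/(1+β))
= 299 × √(0.21500/1.7850) = 299 × 0.34706 = 104 nm

λ_obs ≈ 104 nm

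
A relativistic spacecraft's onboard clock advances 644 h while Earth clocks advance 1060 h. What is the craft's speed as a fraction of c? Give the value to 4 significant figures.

β ≈ 0.7943

γ = Δt/τ₀ = 1060/644 = 1.64596
β = √(1 − 1/γ²) = √(1 − 1/1.64596²) = 0.7943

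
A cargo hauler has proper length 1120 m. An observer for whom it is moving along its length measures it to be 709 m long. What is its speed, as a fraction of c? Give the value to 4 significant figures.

γ = L₀/L = 1120/709 = 1.57969
β = √(1 − 1/γ²) = 0.7741

β ≈ 0.7741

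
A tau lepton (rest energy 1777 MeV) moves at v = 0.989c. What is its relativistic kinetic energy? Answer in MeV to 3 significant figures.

γ = 1/√(1 − 0.989²) = 6.7606
K = (γ − 1)m₀c² = (6.7606 − 1) × 1777 MeV = 5.7606 × 1777 MeV = 10200 MeV

K ≈ 10200 MeV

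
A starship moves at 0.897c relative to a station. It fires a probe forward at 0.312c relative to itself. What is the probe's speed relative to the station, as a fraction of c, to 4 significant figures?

Relativistic velocity addition: u = (u' + v)/(1 + u'v/c²)
= (0.312 + 0.897)/(1 + 0.312×0.897) = 1.209/1.27986 = 0.9446

u ≈ 0.9446c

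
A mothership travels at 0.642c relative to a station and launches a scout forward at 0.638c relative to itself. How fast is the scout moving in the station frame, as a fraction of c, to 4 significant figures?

Compose boost 2: (0.638 + 0.642)/(1 + 0.638×0.642) = 1.280/1.40960 = 0.9081

u ≈ 0.9081c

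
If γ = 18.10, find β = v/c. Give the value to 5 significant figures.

β = √(1 − 1/γ²) = √(1 − 1/18.10²) = √(0.9969476) = 0.99847

β ≈ 0.99847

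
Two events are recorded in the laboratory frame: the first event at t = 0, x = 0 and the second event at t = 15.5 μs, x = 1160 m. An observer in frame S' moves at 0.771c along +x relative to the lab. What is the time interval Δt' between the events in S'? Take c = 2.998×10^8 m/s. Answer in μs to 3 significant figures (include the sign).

γ = 1/√(1 − 0.771²) = 1.5703
Δt' = γ(Δt − vΔx/c²) = 1.5703 × (15.5 μs − 0.771×1160 m / (2.998×10^8 m/s))
= 1.5703 × (12.517 μs) = 19.7 μs

Δt' ≈ 19.7 μs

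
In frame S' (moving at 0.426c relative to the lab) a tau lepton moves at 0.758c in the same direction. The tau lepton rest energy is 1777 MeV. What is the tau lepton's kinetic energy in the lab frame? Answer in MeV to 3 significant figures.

K ≈ 2210 MeV

u_lab = (0.758 + 0.426)/(1 + 0.758×0.426) = 0.894998
γ = 1/√(1 − 0.894998²) = 2.2418
K = (γ − 1)m₀c² = (2.2418 − 1) × 1777 = 1.2418 × 1777 = 2210 MeV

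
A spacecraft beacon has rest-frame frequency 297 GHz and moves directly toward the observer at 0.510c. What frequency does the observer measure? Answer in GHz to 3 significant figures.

f_obs ≈ 521 GHz

Relativistic Doppler: f_obs = f_src √((1+β)/(1−β))
= 297 × √(1.5100/0.49000) = 297 × 1.7555 = 521 GHz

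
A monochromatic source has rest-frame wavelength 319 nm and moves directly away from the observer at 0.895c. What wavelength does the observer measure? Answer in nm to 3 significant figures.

Relativistic Doppler: λ_obs = λ_src √((1+β)/(1−β))
= 319 × √(1.8950/0.10500) = 319 × 4.2482 = 1360 nm

λ_obs ≈ 1360 nm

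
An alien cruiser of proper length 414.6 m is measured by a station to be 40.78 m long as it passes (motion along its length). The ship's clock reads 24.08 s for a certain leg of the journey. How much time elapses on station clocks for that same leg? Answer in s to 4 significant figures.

Length contraction ⇒ γ = L₀/L = 414.6/40.78 = 10.1667
Time dilation: Δt = γτ₀ = 10.1667 × 24.08 s = 244.8 s

Δt ≈ 244.8 s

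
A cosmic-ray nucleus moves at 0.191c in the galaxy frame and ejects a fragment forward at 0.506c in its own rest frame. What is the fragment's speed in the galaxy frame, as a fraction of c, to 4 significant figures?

u ≈ 0.6356c

Compose boost 2: (0.506 + 0.191)/(1 + 0.506×0.191) = 0.6970/1.09665 = 0.6356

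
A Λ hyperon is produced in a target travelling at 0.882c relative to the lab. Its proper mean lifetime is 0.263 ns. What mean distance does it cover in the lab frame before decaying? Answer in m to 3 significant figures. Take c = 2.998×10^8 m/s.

γ = 1/√(1 − 0.882²) = 2.1220
Dilated lifetime: Δt = γτ₀ = 2.1220 × 0.263 ns = 0.55809 ns
d = vΔt = 0.882c × 0.55809 ns = 2.6442×10^8 m/s × 5.5809×10^-10 s = 0.148 m

d ≈ 0.148 m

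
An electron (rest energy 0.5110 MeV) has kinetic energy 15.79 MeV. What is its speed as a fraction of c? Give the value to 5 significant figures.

γ = 1 + K/(m₀c²) = 1 + 15.79/0.5110 = 31.90020
β = √(1 − 1/γ²) = 0.99951

β ≈ 0.99951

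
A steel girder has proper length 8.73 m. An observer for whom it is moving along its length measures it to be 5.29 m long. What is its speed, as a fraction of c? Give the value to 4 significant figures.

γ = L₀/L = 8.73/5.29 = 1.65028
β = √(1 − 1/γ²) = 0.7955

β ≈ 0.7955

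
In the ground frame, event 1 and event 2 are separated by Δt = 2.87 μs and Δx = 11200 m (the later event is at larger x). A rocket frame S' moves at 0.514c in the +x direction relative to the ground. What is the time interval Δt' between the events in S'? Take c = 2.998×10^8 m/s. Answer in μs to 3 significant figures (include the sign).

γ = 1/√(1 − 0.514²) = 1.1658
Δt' = γ(Δt − vΔx/c²) = 1.1658 × (2.87 μs − 0.514×11200 m / (2.998×10^8 m/s))
= 1.1658 × (-16.332 μs) = -19.0 μs

Δt' ≈ -19.0 μs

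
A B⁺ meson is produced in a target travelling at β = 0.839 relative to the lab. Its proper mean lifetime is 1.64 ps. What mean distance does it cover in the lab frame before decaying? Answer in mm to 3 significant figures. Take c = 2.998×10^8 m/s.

d ≈ 0.758 mm

γ = 1/√(1 − 0.839²) = 1.8378
Dilated lifetime: Δt = γτ₀ = 1.8378 × 1.64 ps = 3.0140 ps
d = vΔt = 0.839c × 3.0140 ps = 2.5153×10^8 m/s × 3.0140×10^-12 s = 0.758 mm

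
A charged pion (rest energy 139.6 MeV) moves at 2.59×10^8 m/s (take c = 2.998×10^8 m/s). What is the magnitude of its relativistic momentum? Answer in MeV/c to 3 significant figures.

p ≈ 239 MeV/c

β = v/c = 2.59×10^8 / 2.998×10^8 = 0.86391
γ = 1/√(1 − 0.86391²) = 1.9855
p = γβm₀c = 1.9855 × 0.86391 × 139.6 MeV/c = 239 MeV/c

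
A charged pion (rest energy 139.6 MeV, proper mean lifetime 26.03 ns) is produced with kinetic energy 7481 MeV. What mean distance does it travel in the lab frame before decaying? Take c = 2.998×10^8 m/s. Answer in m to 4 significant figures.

γ = 1 + K/(m₀c²) = 1 + 7481/139.6 = 54.5888
β = √(1 − 1/γ²) = 0.999832
Dilated lifetime: γτ₀ = 54.5888 × 26.03 ns = 1420.95 ns
d = βc·γτ₀ = 0.999832 × (2.998×10^8 m/s) × 1.42095×10^-6 s = 425.9 m

d ≈ 425.9 m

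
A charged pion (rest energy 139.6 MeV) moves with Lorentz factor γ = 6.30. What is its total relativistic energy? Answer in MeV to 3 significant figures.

E ≈ 879 MeV

γ = 6.30 (given)
E = γm₀c² = 6.30 × 139.6 MeV = 879 MeV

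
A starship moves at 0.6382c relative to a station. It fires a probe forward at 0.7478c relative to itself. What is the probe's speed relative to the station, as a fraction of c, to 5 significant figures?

Relativistic velocity addition: u = (u' + v)/(1 + u'v/c²)
= (0.7478 + 0.6382)/(1 + 0.7478×0.6382) = 1.3860/1.477246 = 0.93823

u ≈ 0.93823c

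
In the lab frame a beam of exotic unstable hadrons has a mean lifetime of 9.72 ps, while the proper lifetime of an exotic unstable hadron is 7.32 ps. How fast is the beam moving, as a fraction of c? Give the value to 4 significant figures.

β ≈ 0.6579

γ = Δt/τ₀ = 9.72/7.32 = 1.32787
β = √(1 − 1/γ²) = √(1 − 1/1.32787²) = 0.6579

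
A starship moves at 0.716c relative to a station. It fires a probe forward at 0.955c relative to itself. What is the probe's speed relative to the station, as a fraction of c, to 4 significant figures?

u ≈ 0.9924c

Relativistic velocity addition: u = (u' + v)/(1 + u'v/c²)
= (0.955 + 0.716)/(1 + 0.955×0.716) = 1.671/1.68378 = 0.9924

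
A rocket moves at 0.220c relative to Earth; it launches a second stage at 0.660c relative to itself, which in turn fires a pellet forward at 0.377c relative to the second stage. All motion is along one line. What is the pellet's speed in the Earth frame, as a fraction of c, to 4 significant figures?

u ≈ 0.8881c

Compose boost 2: (0.660 + 0.220)/(1 + 0.660×0.220) = 0.8800/1.14520 = 0.768425
Compose boost 3: (0.377 + 0.768425)/(1 + 0.377×0.768425) = 1.14542/1.28970 = 0.8881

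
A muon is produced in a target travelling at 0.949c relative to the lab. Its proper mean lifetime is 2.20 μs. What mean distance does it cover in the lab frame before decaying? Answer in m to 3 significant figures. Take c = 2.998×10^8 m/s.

γ = 1/√(1 − 0.949²) = 3.1718
Dilated lifetime: Δt = γτ₀ = 3.1718 × 2.20 μs = 6.9780 μs
d = vΔt = 0.949c × 6.9780 μs = 2.8451×10^8 m/s × 6.9780×10^-6 s = 1990 m

d ≈ 1990 m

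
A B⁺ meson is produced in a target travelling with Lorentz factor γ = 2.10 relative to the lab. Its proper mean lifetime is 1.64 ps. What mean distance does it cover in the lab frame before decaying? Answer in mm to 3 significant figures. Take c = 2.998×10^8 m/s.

β = √(1 − 1/γ²) = √(1 − 1/2.10²) = 0.87934
Dilated lifetime: Δt = γτ₀ = 2.10 × 1.64 ps = 3.4440 ps
d = vΔt = 0.87934c × 3.4440 ps = 2.6363×10^8 m/s × 3.4440×10^-12 s = 0.908 mm

d ≈ 0.908 mm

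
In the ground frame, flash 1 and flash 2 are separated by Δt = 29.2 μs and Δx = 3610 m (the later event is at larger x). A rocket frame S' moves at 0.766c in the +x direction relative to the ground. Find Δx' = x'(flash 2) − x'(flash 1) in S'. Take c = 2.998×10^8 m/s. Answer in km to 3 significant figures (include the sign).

γ = 1/√(1 − 0.766²) = 1.5556
Δx' = γ(Δx − vΔt) = 1.5556 × (3610 m − 0.766×(2.998×10^8 m/s)×29.2×10^-6 s)
= 1.5556 × (-3095.7 m) = -4.82 km

Δx' ≈ -4.82 km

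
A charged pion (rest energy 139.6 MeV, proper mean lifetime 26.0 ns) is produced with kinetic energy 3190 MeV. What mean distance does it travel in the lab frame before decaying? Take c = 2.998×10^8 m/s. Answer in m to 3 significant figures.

d ≈ 186 m

γ = 1 + K/(m₀c²) = 1 + 3190/139.6 = 23.851
β = √(1 − 1/γ²) = 0.99912
Dilated lifetime: γτ₀ = 23.851 × 26.0 ns = 620.13 ns
d = βc·γτ₀ = 0.99912 × (2.998×10^8 m/s) × 6.2013×10^-7 s = 186 m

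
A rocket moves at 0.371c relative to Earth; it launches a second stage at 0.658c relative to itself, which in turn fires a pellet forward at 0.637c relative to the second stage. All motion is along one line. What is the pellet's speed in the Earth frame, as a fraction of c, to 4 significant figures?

Compose boost 2: (0.658 + 0.371)/(1 + 0.658×0.371) = 1.029/1.24412 = 0.827092
Compose boost 3: (0.637 + 0.827092)/(1 + 0.637×0.827092) = 1.46409/1.52686 = 0.9589

u ≈ 0.9589c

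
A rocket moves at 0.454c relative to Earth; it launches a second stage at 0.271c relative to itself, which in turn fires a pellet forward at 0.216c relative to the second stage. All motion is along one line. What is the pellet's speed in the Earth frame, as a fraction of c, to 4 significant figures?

u ≈ 0.7561c

Compose boost 2: (0.271 + 0.454)/(1 + 0.271×0.454) = 0.7250/1.12303 = 0.645573
Compose boost 3: (0.216 + 0.645573)/(1 + 0.216×0.645573) = 0.861573/1.13944 = 0.7561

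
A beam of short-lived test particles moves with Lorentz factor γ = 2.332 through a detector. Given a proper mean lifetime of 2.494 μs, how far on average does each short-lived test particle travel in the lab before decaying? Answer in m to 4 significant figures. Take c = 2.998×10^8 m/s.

d ≈ 1575 m

β = √(1 − 1/γ²) = √(1 − 1/2.332²) = 0.903392
Dilated lifetime: Δt = γτ₀ = 2.332 × 2.494 μs = 5.81601 μs
d = vΔt = 0.903392c × 5.81601 μs = 2.70837×10^8 m/s × 5.81601×10^-6 s = 1575 m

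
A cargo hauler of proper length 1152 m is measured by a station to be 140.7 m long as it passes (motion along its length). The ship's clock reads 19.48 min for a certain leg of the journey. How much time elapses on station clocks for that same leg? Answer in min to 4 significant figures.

Length contraction ⇒ γ = L₀/L = 1152/140.7 = 8.18763
Time dilation: Δt = γτ₀ = 8.18763 × 19.48 min = 159.5 min

Δt ≈ 159.5 min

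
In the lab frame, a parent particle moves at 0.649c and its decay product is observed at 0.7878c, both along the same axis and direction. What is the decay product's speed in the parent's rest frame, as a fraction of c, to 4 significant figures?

u' ≈ 0.2840c

Inverse velocity addition: u' = (u − v)/(1 − uv/c²)
= (0.7878 − 0.649)/(1 − 0.7878×0.649) = 0.1388/0.488718 = 0.2840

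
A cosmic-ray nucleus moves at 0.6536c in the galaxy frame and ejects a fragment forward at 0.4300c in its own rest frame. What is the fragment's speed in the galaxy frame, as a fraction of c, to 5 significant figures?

u ≈ 0.84587c

Compose boost 2: (0.4300 + 0.6536)/(1 + 0.4300×0.6536) = 1.0836/1.281048 = 0.84587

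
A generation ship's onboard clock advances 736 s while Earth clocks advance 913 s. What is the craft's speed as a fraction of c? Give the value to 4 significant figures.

γ = Δt/τ₀ = 913/736 = 1.24049
β = √(1 − 1/γ²) = √(1 − 1/1.24049²) = 0.5917

β ≈ 0.5917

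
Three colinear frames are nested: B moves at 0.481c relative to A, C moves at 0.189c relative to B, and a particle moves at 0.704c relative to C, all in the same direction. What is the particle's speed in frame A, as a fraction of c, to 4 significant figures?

u ≈ 0.9203c

Compose boost 2: (0.189 + 0.481)/(1 + 0.189×0.481) = 0.6700/1.09091 = 0.614167
Compose boost 3: (0.704 + 0.614167)/(1 + 0.704×0.614167) = 1.31817/1.43237 = 0.9203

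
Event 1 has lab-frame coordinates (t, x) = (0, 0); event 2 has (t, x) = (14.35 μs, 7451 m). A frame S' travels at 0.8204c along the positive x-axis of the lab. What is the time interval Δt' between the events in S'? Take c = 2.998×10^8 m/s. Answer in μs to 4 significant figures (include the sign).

Δt' ≈ -10.56 μs

γ = 1/√(1 − 0.8204²) = 1.74889
Δt' = γ(Δt − vΔx/c²) = 1.74889 × (14.35 μs − 0.8204×7451 m / (2.998×10^8 m/s))
= 1.74889 × (-6.03959 μs) = -10.56 μs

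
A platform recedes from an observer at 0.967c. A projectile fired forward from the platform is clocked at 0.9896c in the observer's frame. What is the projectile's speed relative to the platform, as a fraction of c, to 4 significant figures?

u' ≈ 0.5249c

Inverse velocity addition: u' = (u − v)/(1 − uv/c²)
= (0.9896 − 0.967)/(1 − 0.9896×0.967) = 0.02260/0.0430568 = 0.5249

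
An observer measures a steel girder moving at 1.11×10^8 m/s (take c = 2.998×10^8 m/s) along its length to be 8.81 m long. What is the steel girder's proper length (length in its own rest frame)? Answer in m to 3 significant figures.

β = v/c = 1.11×10^8 / 2.998×10^8 = 0.37025
γ = 1/√(1 − 0.37025²) = 1.0765
L₀ = γL = 1.0765 × 8.81 = 9.48 m

L₀ ≈ 9.48 m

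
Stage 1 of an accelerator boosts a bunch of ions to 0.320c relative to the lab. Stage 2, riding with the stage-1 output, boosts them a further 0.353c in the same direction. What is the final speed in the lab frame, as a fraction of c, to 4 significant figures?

u ≈ 0.6047c

Compose boost 2: (0.353 + 0.320)/(1 + 0.353×0.320) = 0.6730/1.11296 = 0.6047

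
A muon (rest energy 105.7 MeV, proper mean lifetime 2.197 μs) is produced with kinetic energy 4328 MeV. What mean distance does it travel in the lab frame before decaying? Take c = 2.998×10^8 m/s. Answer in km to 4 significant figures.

γ = 1 + K/(m₀c²) = 1 + 4328/105.7 = 41.9461
β = √(1 − 1/γ²) = 0.999716
Dilated lifetime: γτ₀ = 41.9461 × 2.197 μs = 92.1555 μs
d = βc·γτ₀ = 0.999716 × (2.998×10^8 m/s) × 9.21555×10^-5 s = 27.62 km

d ≈ 27.62 km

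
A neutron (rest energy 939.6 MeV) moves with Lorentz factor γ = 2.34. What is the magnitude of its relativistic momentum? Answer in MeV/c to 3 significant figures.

p ≈ 1990 MeV/c

β = √(1 − 1/γ²) = √(1 − 1/2.34²) = 0.90409
p = γβm₀c = 2.34 × 0.90409 × 939.6 MeV/c = 1990 MeV/c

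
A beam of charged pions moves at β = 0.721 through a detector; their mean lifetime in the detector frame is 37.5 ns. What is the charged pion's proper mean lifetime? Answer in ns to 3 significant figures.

γ = 1/√(1 − 0.721²) = 1.4431
Proper time: τ₀ = Δt/γ = 37.5/1.4431 = 26.0 ns

τ₀ ≈ 26.0 ns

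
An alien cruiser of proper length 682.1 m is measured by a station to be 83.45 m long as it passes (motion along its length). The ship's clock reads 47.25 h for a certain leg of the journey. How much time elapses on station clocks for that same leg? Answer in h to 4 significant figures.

Length contraction ⇒ γ = L₀/L = 682.1/83.45 = 8.17376
Time dilation: Δt = γτ₀ = 8.17376 × 47.25 h = 386.2 h

Δt ≈ 386.2 h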